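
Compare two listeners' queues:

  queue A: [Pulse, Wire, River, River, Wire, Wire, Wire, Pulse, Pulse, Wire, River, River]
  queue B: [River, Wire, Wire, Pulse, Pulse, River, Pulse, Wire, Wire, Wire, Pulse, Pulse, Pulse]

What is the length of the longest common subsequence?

7

Pick Pulse at queue A[1]=queue B[5], River at queue A[3]=queue B[6], Wire at queue A[5]=queue B[8], Wire at queue A[6]=queue B[9], Wire at queue A[7]=queue B[10], Pulse at queue A[8]=queue B[12], Pulse at queue A[9]=queue B[13]; all 7 songs appear in both, in order. The LCS DP gives dp[12][13] = 7, so this is optimal.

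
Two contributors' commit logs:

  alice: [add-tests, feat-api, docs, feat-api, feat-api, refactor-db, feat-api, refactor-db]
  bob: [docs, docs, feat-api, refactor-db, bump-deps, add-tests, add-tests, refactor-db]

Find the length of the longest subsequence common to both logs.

Match docs (alice #3, bob #2); then feat-api (alice #5, bob #3); then refactor-db (alice #6, bob #4); then refactor-db (alice #8, bob #8) — 4 commits in the same relative order in both. dp[8][8] = 4 confirms this is the maximum.

4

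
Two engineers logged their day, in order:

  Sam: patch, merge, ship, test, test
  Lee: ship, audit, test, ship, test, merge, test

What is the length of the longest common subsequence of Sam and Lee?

3

One common subsequence of length 3: ship at Sam[3]=Lee[4], test at Sam[4]=Lee[5], test at Sam[5]=Lee[7], and the DP table's final entry dp[5][7] is also 3, so no common subsequence is longer.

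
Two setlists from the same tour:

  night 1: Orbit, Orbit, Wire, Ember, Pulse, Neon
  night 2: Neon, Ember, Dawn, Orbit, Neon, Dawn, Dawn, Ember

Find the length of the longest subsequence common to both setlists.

Taking Orbit at night 1[1]=night 2[4], Ember at night 1[4]=night 2[8] gives a common subsequence of length 2. dp[6][8] = 2 confirms this is the maximum.

2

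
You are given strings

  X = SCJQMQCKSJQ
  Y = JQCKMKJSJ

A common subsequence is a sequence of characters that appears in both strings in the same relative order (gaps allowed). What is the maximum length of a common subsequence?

Let dp[i][j] be the LCS length of the first i characters of X and the first j characters of Y. dp[i][j] = dp[i-1][j-1]+1 when the i-th and j-th characters match, else max(dp[i-1][j], dp[i][j-1]).
    ·  J  Q  C  K  M  K  J  S  J
 ·  0  0  0  0  0  0  0  0  0  0
 S  0  0  0  0  0  0  0  0  1  1
 C  0  0  0  1  1  1  1  1  1  1
 J  0  1  1  1  1  1  1  2  2  2
 Q  0  1  2  2  2  2  2  2  2  2
 M  0  1  2  2  2  3  3  3  3  3
 Q  0  1  2  2  2  3  3  3  3  3
 C  0  1  2  3  3  3  3  3  3  3
 K  0  1  2  3  4  4  4  4  4  4
 S  0  1  2  3  4  4  4  4  5  5
 J  0  1  2  3  4  4  4  5  5  6
 Q  0  1  2  3  4  4  4  5  5  6
dp[11][9] = 6. One LCS (by backtracking along matches): JQMKSJ.

6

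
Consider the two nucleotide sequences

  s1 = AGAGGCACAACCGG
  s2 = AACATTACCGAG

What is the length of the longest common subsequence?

Pick A [1,1] → A [3,2] → C [6,3] → A [7,4] → A [10,7] → C [11,8] → C [12,9] → G [13,10] → G [14,12]; all 9 bases appear in both, in order. dp[14][12] = 9 confirms this is the maximum.

9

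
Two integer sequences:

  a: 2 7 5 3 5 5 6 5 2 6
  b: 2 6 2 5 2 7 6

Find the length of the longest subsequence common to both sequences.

5

Match 2 (a #1, b #1); then 6 (a #7, b #2); then 5 (a #8, b #4); then 2 (a #9, b #5); then 6 (a #10, b #7) — 5 values in the same relative order in both. dp[10][7] = 5 confirms this is the maximum.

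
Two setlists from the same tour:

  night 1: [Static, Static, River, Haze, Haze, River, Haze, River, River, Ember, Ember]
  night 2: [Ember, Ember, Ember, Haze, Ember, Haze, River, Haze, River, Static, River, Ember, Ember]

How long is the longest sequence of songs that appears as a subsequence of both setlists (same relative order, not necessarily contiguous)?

Pick Haze (night 1 #4, night 2 #4), Haze (night 1 #5, night 2 #6), River (night 1 #6, night 2 #7), Haze (night 1 #7, night 2 #8), River (night 1 #8, night 2 #9), River (night 1 #9, night 2 #11), Ember (night 1 #10, night 2 #12), Ember (night 1 #11, night 2 #13); all 8 songs appear in both, in order. The LCS DP gives dp[11][13] = 8, so this is optimal.

8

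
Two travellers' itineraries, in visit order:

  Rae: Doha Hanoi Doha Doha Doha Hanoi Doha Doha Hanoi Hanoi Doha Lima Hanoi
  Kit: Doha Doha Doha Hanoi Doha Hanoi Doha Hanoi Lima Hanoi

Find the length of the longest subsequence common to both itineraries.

9

Match Doha [1,1], Doha [3,2], Doha [4,3], Doha [5,5], Hanoi [6,6], Doha [8,7], Hanoi [10,8], Lima [12,9], Hanoi [13,10] — 9 stops in the same relative order in both, and the DP table's final entry dp[13][10] is also 9, so no common subsequence is longer.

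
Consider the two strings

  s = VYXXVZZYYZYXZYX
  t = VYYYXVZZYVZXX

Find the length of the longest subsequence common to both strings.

One common subsequence of length 10: V [1,1] → Y [2,4] → X [4,5] → V [5,6] → Z [6,7] → Z [7,8] → Y [8,9] → Z [10,11] → X [12,12] → X [15,13]. dp[15][13] = 10 confirms this is the maximum.

10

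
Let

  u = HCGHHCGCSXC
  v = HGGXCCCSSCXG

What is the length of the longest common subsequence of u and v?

Pick H [1,1], C [2,5], C [6,6], C [8,7], S [9,9], X [10,11]; all 6 characters appear in both, in order, and the DP table's final entry dp[11][12] is also 6, so no common subsequence is longer.

6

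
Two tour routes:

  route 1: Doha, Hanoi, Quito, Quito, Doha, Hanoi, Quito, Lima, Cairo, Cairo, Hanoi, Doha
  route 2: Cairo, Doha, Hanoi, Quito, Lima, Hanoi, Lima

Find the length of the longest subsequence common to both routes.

5

Taking Doha at route 1[1]=route 2[2] → Hanoi at route 1[2]=route 2[3] → Quito at route 1[3]=route 2[4] → Hanoi at route 1[6]=route 2[6] → Lima at route 1[8]=route 2[7] gives a common subsequence of length 5. Since dp[12][7] = 5, nothing longer is possible.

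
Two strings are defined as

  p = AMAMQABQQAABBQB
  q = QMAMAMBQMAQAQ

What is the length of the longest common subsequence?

Pick A [1,3], M [2,4], A [3,5], M [4,6], Q [5,8], A [6,10], Q [9,11], A [11,12], Q [14,13]; all 9 characters appear in both, in order. Since dp[15][13] = 9, nothing longer is possible.

9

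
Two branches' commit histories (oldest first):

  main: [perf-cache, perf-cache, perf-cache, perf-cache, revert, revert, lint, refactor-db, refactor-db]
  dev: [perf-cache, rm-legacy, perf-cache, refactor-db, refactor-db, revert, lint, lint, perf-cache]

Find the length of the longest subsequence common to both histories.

4

Taking perf-cache at main[1]=dev[1], then perf-cache at main[2]=dev[3], then revert at main[5]=dev[6], then lint at main[7]=dev[8] gives a common subsequence of length 4. dp[9][9] = 4 confirms this is the maximum.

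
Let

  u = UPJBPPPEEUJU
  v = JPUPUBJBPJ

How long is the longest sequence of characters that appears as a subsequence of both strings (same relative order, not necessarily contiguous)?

6

One common subsequence of length 6: U (u #1, v #3), then P (u #2, v #4), then J (u #3, v #7), then B (u #4, v #8), then P (u #7, v #9), then J (u #11, v #10). dp[12][10] = 6 confirms this is the maximum.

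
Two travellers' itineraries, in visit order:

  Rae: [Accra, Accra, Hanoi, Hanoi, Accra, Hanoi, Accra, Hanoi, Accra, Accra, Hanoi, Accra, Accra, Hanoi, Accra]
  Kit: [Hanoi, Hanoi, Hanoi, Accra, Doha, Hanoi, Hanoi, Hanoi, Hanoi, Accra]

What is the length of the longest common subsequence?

Match Hanoi at Rae[3]=Kit[2], then Hanoi at Rae[4]=Kit[3], then Accra at Rae[5]=Kit[4], then Hanoi at Rae[6]=Kit[6], then Hanoi at Rae[8]=Kit[7], then Hanoi at Rae[11]=Kit[8], then Hanoi at Rae[14]=Kit[9], then Accra at Rae[15]=Kit[10] — 8 stops in the same relative order in both. The LCS DP gives dp[15][10] = 8, so this is optimal.

8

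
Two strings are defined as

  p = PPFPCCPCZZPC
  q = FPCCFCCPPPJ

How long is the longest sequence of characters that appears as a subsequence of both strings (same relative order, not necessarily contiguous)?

6

Let dp[i][j] be the LCS length of the first i characters of p and the first j characters of q. dp[i][j] = dp[i-1][j-1]+1 when the i-th and j-th characters match, else max(dp[i-1][j], dp[i][j-1]).
    ·  F  P  C  C  F  C  C  P  P  P  J
 ·  0  0  0  0  0  0  0  0  0  0  0  0
 P  0  0  1  1  1  1  1  1  1  1  1  1
 P  0  0  1  1  1  1  1  1  2  2  2  2
 F  0  1  1  1  1  2  2  2  2  2  2  2
 P  0  1  2  2  2  2  2  2  3  3  3  3
 C  0  1  2  3  3  3  3  3  3  3  3  3
 C  0  1  2  3  4  4  4  4  4  4  4  4
 P  0  1  2  3  4  4  4  4  5  5  5  5
 C  0  1  2  3  4  4  5  5  5  5  5  5
 Z  0  1  2  3  4  4  5  5  5  5  5  5
 Z  0  1  2  3  4  4  5  5  5  5  5  5
 P  0  1  2  3  4  4  5  5  6  6  6  6
 C  0  1  2  3  4  4  5  6  6  6  6  6
dp[12][11] = 6. One LCS (by backtracking along matches): PFCCPP.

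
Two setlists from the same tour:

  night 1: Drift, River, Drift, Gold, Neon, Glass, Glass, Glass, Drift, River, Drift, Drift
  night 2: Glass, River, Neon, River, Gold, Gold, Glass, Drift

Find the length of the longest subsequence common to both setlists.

Taking River [2,4] → Gold [4,6] → Glass [8,7] → Drift [12,8] gives a common subsequence of length 4. Since dp[12][8] = 4, nothing longer is possible.

4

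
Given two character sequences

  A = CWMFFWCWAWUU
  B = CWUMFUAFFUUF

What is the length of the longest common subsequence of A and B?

Let dp[i][j] be the LCS length of the first i characters of A and the first j characters of B. dp[i][j] = dp[i-1][j-1]+1 when the i-th and j-th characters match, else max(dp[i-1][j], dp[i][j-1]).
    ·  C  W  U  M  F  U  A  F  F  U  U  F
 ·  0  0  0  0  0  0  0  0  0  0  0  0  0
 C  0  1  1  1  1  1  1  1  1  1  1  1  1
 W  0  1  2  2  2  2  2  2  2  2  2  2  2
 M  0  1  2  2  3  3  3  3  3  3  3  3  3
 F  0  1  2  2  3  4  4  4  4  4  4  4  4
 F  0  1  2  2  3  4  4  4  5  5  5  5  5
 W  0  1  2  2  3  4  4  4  5  5  5  5  5
 C  0  1  2  2  3  4  4  4  5  5  5  5  5
 W  0  1  2  2  3  4  4  4  5  5  5  5  5
 A  0  1  2  2  3  4  4  5  5  5  5  5  5
 W  0  1  2  2  3  4  4  5  5  5  5  5  5
 U  0  1  2  3  3  4  5  5  5  5  6  6  6
 U  0  1  2  3  3  4  5  5  5  5  6  7  7
dp[12][12] = 7. One LCS (by backtracking along matches): CWMFFUU.

7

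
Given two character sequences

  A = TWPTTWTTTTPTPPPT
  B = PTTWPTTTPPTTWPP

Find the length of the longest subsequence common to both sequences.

Taking P (A #3, B #1), then T (A #4, B #2), then T (A #5, B #3), then W (A #6, B #4), then T (A #7, B #6), then T (A #8, B #7), then T (A #9, B #8), then T (A #10, B #11), then T (A #12, B #12), then P (A #14, B #14), then P (A #15, B #15) gives a common subsequence of length 11, and the DP table's final entry dp[16][15] is also 11, so no common subsequence is longer.

11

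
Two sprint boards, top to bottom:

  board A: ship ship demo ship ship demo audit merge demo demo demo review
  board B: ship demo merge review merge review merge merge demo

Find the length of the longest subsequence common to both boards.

4

Pick ship (board A #2, board B #1); then demo (board A #3, board B #2); then merge (board A #8, board B #8); then demo (board A #11, board B #9); all 4 tasks appear in both, in order. dp[12][9] = 4 confirms this is the maximum.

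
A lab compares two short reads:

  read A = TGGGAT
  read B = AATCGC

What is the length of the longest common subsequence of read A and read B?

Match T at read A[1]=read B[3], then G at read A[2]=read B[5] — 2 bases in the same relative order in both. dp[6][6] = 2 confirms this is the maximum.

2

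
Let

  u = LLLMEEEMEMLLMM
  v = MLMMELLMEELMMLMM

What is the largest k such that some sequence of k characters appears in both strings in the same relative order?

11

Pick L [1,2] → L [2,6] → L [3,7] → M [4,8] → E [5,9] → E [6,10] → M [8,12] → M [10,13] → L [12,14] → M [13,15] → M [14,16]; all 11 characters appear in both, in order. dp[14][16] = 11 confirms this is the maximum.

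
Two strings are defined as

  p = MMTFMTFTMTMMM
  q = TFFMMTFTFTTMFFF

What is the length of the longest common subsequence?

9

Pick M [1,4]; then M [2,5]; then T [3,6]; then F [4,7]; then T [6,8]; then F [7,9]; then T [8,10]; then T [10,11]; then M [11,12]; all 9 characters appear in both, in order, and the DP table's final entry dp[13][15] is also 9, so no common subsequence is longer.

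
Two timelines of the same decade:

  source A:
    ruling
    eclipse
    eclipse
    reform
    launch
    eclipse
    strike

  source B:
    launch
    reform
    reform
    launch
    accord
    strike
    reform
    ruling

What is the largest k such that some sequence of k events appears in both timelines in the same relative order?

Pick reform at source A[4]=source B[3], launch at source A[5]=source B[4], strike at source A[7]=source B[6]; all 3 events appear in both, in order. Since dp[7][8] = 3, nothing longer is possible.

3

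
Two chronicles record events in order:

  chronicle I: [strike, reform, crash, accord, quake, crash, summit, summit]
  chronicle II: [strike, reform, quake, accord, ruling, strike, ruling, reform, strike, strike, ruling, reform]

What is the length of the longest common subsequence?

Taking strike (chronicle I #1, chronicle II #1), then reform (chronicle I #2, chronicle II #2), then accord (chronicle I #4, chronicle II #4) gives a common subsequence of length 3. Since dp[8][12] = 3, nothing longer is possible.

3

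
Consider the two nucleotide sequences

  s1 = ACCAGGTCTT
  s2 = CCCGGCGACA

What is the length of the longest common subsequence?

5

Let dp[i][j] be the LCS length of the first i bases of s1 and the first j bases of s2. dp[i][j] = dp[i-1][j-1]+1 when the i-th and j-th bases match, else max(dp[i-1][j], dp[i][j-1]).
    ·  C  C  C  G  G  C  G  A  C  A
 ·  0  0  0  0  0  0  0  0  0  0  0
 A  0  0  0  0  0  0  0  0  1  1  1
 C  0  1  1  1  1  1  1  1  1  2  2
 C  0  1  2  2  2  2  2  2  2  2  2
 A  0  1  2  2  2  2  2  2  3  3  3
 G  0  1  2  2  3  3  3  3  3  3  3
 G  0  1  2  2  3  4  4  4  4  4  4
 T  0  1  2  2  3  4  4  4  4  4  4
 C  0  1  2  3  3  4  5  5  5  5  5
 T  0  1  2  3  3  4  5  5  5  5  5
 T  0  1  2  3  3  4  5  5  5  5  5
dp[10][10] = 5. One LCS (by backtracking along matches): CCGGC.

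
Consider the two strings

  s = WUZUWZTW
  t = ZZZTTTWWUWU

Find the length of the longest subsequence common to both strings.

Let dp[i][j] be the LCS length of the first i characters of s and the first j characters of t. dp[i][j] = dp[i-1][j-1]+1 when the i-th and j-th characters match, else max(dp[i-1][j], dp[i][j-1]).
    ·  Z  Z  Z  T  T  T  W  W  U  W  U
 ·  0  0  0  0  0  0  0  0  0  0  0  0
 W  0  0  0  0  0  0  0  1  1  1  1  1
 U  0  0  0  0  0  0  0  1  1  2  2  2
 Z  0  1  1  1  1  1  1  1  1  2  2  2
 U  0  1  1  1  1  1  1  1  1  2  2  3
 W  0  1  1  1  1  1  1  2  2  2  3  3
 Z  0  1  2  2  2  2  2  2  2  2  3  3
 T  0  1  2  2  3  3  3  3  3  3  3  3
 W  0  1  2  2  3  3  3  4  4  4  4  4
dp[8][11] = 4. One LCS (by backtracking along matches): ZZTW.

4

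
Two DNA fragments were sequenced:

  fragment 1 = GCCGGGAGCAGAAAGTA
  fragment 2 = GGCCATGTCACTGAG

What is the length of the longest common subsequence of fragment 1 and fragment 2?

10

One common subsequence of length 10: G at fragment 1[1]=fragment 2[2] → C at fragment 1[2]=fragment 2[3] → C at fragment 1[3]=fragment 2[4] → A at fragment 1[7]=fragment 2[5] → G at fragment 1[8]=fragment 2[7] → C at fragment 1[9]=fragment 2[9] → A at fragment 1[10]=fragment 2[10] → G at fragment 1[11]=fragment 2[13] → A at fragment 1[14]=fragment 2[14] → G at fragment 1[15]=fragment 2[15]. The LCS DP gives dp[17][15] = 10, so this is optimal.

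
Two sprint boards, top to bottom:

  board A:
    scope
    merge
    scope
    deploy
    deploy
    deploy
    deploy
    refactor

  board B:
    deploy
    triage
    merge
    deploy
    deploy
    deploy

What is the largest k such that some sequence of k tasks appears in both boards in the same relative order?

4

Match merge (board A #2, board B #3), then deploy (board A #5, board B #4), then deploy (board A #6, board B #5), then deploy (board A #7, board B #6) — 4 tasks in the same relative order in both. The LCS DP gives dp[8][6] = 4, so this is optimal.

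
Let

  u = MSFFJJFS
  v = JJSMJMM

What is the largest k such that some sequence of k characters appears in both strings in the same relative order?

3

One common subsequence of length 3: J (u #5, v #1); then J (u #6, v #2); then S (u #8, v #3), and the DP table's final entry dp[8][7] is also 3, so no common subsequence is longer.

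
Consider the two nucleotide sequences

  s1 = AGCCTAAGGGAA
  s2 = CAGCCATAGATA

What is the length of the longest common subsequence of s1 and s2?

Let dp[i][j] be the LCS length of the first i bases of s1 and the first j bases of s2. dp[i][j] = dp[i-1][j-1]+1 when the i-th and j-th bases match, else max(dp[i-1][j], dp[i][j-1]).
    ·  C  A  G  C  C  A  T  A  G  A  T  A
 ·  0  0  0  0  0  0  0  0  0  0  0  0  0
 A  0  0  1  1  1  1  1  1  1  1  1  1  1
 G  0  0  1  2  2  2  2  2  2  2  2  2  2
 C  0  1  1  2  3  3  3  3  3  3  3  3  3
 C  0  1  1  2  3  4  4  4  4  4  4  4  4
 T  0  1  1  2  3  4  4  5  5  5  5  5  5
 A  0  1  2  2  3  4  5  5  6  6  6  6  6
 A  0  1  2  2  3  4  5  5  6  6  7  7  7
 G  0  1  2  3  3  4  5  5  6  7  7  7  7
 G  0  1  2  3  3  4  5  5  6  7  7  7  7
 G  0  1  2  3  3  4  5  5  6  7  7  7  7
 A  0  1  2  3  3  4  5  5  6  7  8  8  8
 A  0  1  2  3  3  4  5  5  6  7  8  8  9
dp[12][12] = 9. One LCS (by backtracking along matches): AGCCTAGAA.

9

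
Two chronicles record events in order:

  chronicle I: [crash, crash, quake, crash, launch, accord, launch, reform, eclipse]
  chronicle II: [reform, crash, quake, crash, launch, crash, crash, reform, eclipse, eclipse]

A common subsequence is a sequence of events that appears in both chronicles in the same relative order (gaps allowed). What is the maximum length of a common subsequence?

Taking crash (chronicle I #2, chronicle II #2), quake (chronicle I #3, chronicle II #3), crash (chronicle I #4, chronicle II #4), launch (chronicle I #5, chronicle II #5), reform (chronicle I #8, chronicle II #8), eclipse (chronicle I #9, chronicle II #10) gives a common subsequence of length 6. Since dp[9][10] = 6, nothing longer is possible.

6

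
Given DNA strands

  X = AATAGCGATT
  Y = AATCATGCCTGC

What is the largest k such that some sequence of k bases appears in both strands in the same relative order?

One common subsequence of length 7: A [1,1] → A [2,2] → T [3,3] → A [4,5] → G [5,7] → C [6,9] → G [7,11]. dp[10][12] = 7 confirms this is the maximum.

7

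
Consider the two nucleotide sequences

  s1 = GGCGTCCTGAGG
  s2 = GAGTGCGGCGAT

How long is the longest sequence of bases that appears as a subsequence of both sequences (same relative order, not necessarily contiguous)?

Let dp[i][j] be the LCS length of the first i bases of s1 and the first j bases of s2. dp[i][j] = dp[i-1][j-1]+1 when the i-th and j-th bases match, else max(dp[i-1][j], dp[i][j-1]).
    ·  G  A  G  T  G  C  G  G  C  G  A  T
 ·  0  0  0  0  0  0  0  0  0  0  0  0  0
 G  0  1  1  1  1  1  1  1  1  1  1  1  1
 G  0  1  1  2  2  2  2  2  2  2  2  2  2
 C  0  1  1  2  2  2  3  3  3  3  3  3  3
 G  0  1  1  2  2  3  3  4  4  4  4  4  4
 T  0  1  1  2  3  3  3  4  4  4  4  4  5
 C  0  1  1  2  3  3  4  4  4  5  5  5  5
 C  0  1  1  2  3  3  4  4  4  5  5  5  5
 T  0  1  1  2  3  3  4  4  4  5  5  5  6
 G  0  1  1  2  3  4  4  5  5  5  6  6  6
 A  0  1  2  2  3  4  4  5  5  5  6  7  7
 G  0  1  2  3  3  4  4  5  6  6  6  7  7
 G  0  1  2  3  3  4  4  5  6  6  7  7  7
dp[12][12] = 7. One LCS (by backtracking along matches): GGCGCGA.

7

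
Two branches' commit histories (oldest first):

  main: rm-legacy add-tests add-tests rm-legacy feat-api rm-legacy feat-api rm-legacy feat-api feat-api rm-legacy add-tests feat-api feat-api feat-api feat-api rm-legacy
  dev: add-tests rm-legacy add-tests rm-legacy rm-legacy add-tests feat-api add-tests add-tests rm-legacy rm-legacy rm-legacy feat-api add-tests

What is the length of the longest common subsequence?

8

One common subsequence of length 8: rm-legacy (main #1, dev #5) → add-tests (main #2, dev #8) → add-tests (main #3, dev #9) → rm-legacy (main #4, dev #10) → rm-legacy (main #6, dev #11) → rm-legacy (main #8, dev #12) → feat-api (main #10, dev #13) → add-tests (main #12, dev #14). Since dp[17][14] = 8, nothing longer is possible.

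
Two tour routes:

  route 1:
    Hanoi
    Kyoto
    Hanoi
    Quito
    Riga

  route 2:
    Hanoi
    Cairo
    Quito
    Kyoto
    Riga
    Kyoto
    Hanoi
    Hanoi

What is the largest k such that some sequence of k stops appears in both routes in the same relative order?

Match Hanoi at route 1[1]=route 2[1]; then Kyoto at route 1[2]=route 2[6]; then Hanoi at route 1[3]=route 2[8] — 3 stops in the same relative order in both. dp[5][8] = 3 confirms this is the maximum.

3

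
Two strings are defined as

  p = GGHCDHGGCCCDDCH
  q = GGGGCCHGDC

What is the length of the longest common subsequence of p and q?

8

One common subsequence of length 8: G [1,1], G [2,2], G [7,3], G [8,4], C [9,5], C [10,6], D [13,9], C [14,10]. Since dp[15][10] = 8, nothing longer is possible.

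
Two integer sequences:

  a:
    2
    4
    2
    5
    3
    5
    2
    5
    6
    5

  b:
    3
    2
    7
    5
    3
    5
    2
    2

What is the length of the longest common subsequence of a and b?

5

Pick 2 (a #1, b #2); then 5 (a #4, b #4); then 3 (a #5, b #5); then 5 (a #6, b #6); then 2 (a #7, b #8); all 5 values appear in both, in order, and the DP table's final entry dp[10][8] is also 5, so no common subsequence is longer.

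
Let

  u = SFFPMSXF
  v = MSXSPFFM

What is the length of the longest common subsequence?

Pick S (u #1, v #4), F (u #2, v #6), F (u #3, v #7), M (u #5, v #8); all 4 characters appear in both, in order. The LCS DP gives dp[8][8] = 4, so this is optimal.

4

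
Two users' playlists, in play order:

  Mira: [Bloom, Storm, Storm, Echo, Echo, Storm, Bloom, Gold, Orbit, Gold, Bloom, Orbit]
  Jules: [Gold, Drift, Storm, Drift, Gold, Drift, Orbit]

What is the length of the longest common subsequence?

Pick Storm [2,3] → Gold [8,5] → Orbit [12,7]; all 3 songs appear in both, in order. The LCS DP gives dp[12][7] = 3, so this is optimal.

3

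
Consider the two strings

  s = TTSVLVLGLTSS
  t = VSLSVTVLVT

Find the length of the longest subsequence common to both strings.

5

Match T (s #2, t #6) → V (s #4, t #7) → L (s #5, t #8) → V (s #6, t #9) → T (s #10, t #10) — 5 characters in the same relative order in both. Since dp[12][10] = 5, nothing longer is possible.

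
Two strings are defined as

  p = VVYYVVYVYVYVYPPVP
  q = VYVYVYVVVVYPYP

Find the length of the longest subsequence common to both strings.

Pick V [1,1]; then V [2,3]; then Y [3,4]; then Y [4,6]; then V [5,7]; then V [6,8]; then V [8,9]; then V [10,10]; then Y [11,11]; then Y [13,13]; then P [17,14]; all 11 characters appear in both, in order. Since dp[17][14] = 11, nothing longer is possible.

11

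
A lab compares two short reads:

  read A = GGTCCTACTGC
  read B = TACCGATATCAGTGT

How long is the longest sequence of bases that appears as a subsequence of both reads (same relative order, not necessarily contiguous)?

8

Match T (read A #3, read B #1) → C (read A #4, read B #3) → C (read A #5, read B #4) → T (read A #6, read B #7) → A (read A #7, read B #8) → C (read A #8, read B #10) → T (read A #9, read B #13) → G (read A #10, read B #14) — 8 bases in the same relative order in both. The LCS DP gives dp[11][15] = 8, so this is optimal.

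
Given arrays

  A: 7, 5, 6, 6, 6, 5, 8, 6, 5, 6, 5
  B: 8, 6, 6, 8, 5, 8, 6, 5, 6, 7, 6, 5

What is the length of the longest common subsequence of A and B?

8

Pick 6 [3,2] → 6 [4,3] → 5 [6,5] → 8 [7,6] → 6 [8,7] → 5 [9,8] → 6 [10,11] → 5 [11,12]; all 8 values appear in both, in order. dp[11][12] = 8 confirms this is the maximum.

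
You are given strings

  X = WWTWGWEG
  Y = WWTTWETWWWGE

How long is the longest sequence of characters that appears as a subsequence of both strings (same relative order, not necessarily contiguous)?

Match W at X[1]=Y[2]; then W at X[2]=Y[5]; then T at X[3]=Y[7]; then W at X[4]=Y[10]; then G at X[5]=Y[11]; then E at X[7]=Y[12] — 6 characters in the same relative order in both. dp[8][12] = 6 confirms this is the maximum.

6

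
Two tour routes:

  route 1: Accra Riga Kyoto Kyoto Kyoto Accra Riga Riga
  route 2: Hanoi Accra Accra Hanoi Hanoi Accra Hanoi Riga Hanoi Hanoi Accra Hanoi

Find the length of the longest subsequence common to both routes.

3

Match Accra at route 1[1]=route 2[6], then Riga at route 1[2]=route 2[8], then Accra at route 1[6]=route 2[11] — 3 stops in the same relative order in both, and the DP table's final entry dp[8][12] is also 3, so no common subsequence is longer.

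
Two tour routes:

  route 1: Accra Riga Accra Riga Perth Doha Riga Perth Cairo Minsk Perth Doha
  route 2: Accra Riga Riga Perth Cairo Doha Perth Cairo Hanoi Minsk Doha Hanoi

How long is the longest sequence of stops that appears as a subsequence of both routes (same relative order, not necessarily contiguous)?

Match Accra at route 1[1]=route 2[1]; then Riga at route 1[2]=route 2[2]; then Riga at route 1[4]=route 2[3]; then Perth at route 1[5]=route 2[4]; then Doha at route 1[6]=route 2[6]; then Perth at route 1[8]=route 2[7]; then Cairo at route 1[9]=route 2[8]; then Minsk at route 1[10]=route 2[10]; then Doha at route 1[12]=route 2[11] — 9 stops in the same relative order in both. dp[12][12] = 9 confirms this is the maximum.

9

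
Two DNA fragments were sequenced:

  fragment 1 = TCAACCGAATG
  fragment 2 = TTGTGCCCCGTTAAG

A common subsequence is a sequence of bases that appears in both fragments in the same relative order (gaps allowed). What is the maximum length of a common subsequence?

One common subsequence of length 8: T (fragment 1 #1, fragment 2 #4), then C (fragment 1 #2, fragment 2 #7), then C (fragment 1 #5, fragment 2 #8), then C (fragment 1 #6, fragment 2 #9), then G (fragment 1 #7, fragment 2 #10), then A (fragment 1 #8, fragment 2 #13), then A (fragment 1 #9, fragment 2 #14), then G (fragment 1 #11, fragment 2 #15). The LCS DP gives dp[11][15] = 8, so this is optimal.

8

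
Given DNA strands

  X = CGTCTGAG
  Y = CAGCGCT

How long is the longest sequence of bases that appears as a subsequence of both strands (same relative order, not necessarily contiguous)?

Let dp[i][j] be the LCS length of the first i bases of X and the first j bases of Y. dp[i][j] = dp[i-1][j-1]+1 when the i-th and j-th bases match, else max(dp[i-1][j], dp[i][j-1]).
    ·  C  A  G  C  G  C  T
 ·  0  0  0  0  0  0  0  0
 C  0  1  1  1  1  1  1  1
 G  0  1  1  2  2  2  2  2
 T  0  1  1  2  2  2  2  3
 C  0  1  1  2  3  3  3  3
 T  0  1  1  2  3  3  3  4
 G  0  1  1  2  3  4  4  4
 A  0  1  2  2  3  4  4  4
 G  0  1  2  3  3  4  4  4
dp[8][7] = 4. One LCS (by backtracking along matches): CGCT.

4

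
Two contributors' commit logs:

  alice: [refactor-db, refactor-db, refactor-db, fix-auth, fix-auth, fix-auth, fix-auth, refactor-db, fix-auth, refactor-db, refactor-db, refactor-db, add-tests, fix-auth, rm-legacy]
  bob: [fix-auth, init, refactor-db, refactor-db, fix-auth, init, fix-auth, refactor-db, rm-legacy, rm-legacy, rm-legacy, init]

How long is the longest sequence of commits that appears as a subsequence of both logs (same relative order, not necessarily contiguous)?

6

One common subsequence of length 6: refactor-db [2,3], then refactor-db [3,4], then fix-auth [4,5], then fix-auth [7,7], then refactor-db [8,8], then rm-legacy [15,11]. Since dp[15][12] = 6, nothing longer is possible.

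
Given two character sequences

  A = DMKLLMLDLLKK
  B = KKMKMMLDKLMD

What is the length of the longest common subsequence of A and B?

Let dp[i][j] be the LCS length of the first i characters of A and the first j characters of B. dp[i][j] = dp[i-1][j-1]+1 when the i-th and j-th characters match, else max(dp[i-1][j], dp[i][j-1]).
    ·  K  K  M  K  M  M  L  D  K  L  M  D
 ·  0  0  0  0  0  0  0  0  0  0  0  0  0
 D  0  0  0  0  0  0  0  0  1  1  1  1  1
 M  0  0  0  1  1  1  1  1  1  1  1  2  2
 K  0  1  1  1  2  2  2  2  2  2  2  2  2
 L  0  1  1  1  2  2  2  3  3  3  3  3  3
 L  0  1  1  1  2  2  2  3  3  3  4  4  4
 M  0  1  1  2  2  3  3  3  3  3  4  5  5
 L  0  1  1  2  2  3  3  4  4  4  4  5  5
 D  0  1  1  2  2  3  3  4  5  5  5  5  6
 L  0  1  1  2  2  3  3  4  5  5  6  6  6
 L  0  1  1  2  2  3  3  4  5  5  6  6  6
 K  0  1  2  2  3  3  3  4  5  6  6  6  6
 K  0  1  2  2  3  3  3  4  5  6  6  6  6
dp[12][12] = 6. One LCS (by backtracking along matches): MKLLMD.

6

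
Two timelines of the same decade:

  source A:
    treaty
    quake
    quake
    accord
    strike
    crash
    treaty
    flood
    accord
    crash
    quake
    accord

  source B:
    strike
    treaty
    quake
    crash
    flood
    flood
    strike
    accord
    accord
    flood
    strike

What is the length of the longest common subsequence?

One common subsequence of length 6: treaty at source A[1]=source B[2] → quake at source A[3]=source B[3] → crash at source A[6]=source B[4] → flood at source A[8]=source B[6] → accord at source A[9]=source B[8] → accord at source A[12]=source B[9]. dp[12][11] = 6 confirms this is the maximum.

6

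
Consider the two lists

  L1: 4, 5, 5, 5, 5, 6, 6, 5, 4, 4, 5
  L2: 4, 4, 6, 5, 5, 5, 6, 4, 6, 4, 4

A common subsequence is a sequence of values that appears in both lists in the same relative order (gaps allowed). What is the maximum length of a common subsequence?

Match 4 at L1[1]=L2[2], 5 at L1[3]=L2[4], 5 at L1[4]=L2[5], 5 at L1[5]=L2[6], 6 at L1[6]=L2[7], 6 at L1[7]=L2[9], 4 at L1[9]=L2[10], 4 at L1[10]=L2[11] — 8 values in the same relative order in both. dp[11][11] = 8 confirms this is the maximum.

8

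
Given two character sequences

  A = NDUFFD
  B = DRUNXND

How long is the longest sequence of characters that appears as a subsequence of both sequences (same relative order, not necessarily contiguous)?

Let dp[i][j] be the LCS length of the first i characters of A and the first j characters of B. dp[i][j] = dp[i-1][j-1]+1 when the i-th and j-th characters match, else max(dp[i-1][j], dp[i][j-1]).
    ·  D  R  U  N  X  N  D
 ·  0  0  0  0  0  0  0  0
 N  0  0  0  0  1  1  1  1
 D  0  1  1  1  1  1  1  2
 U  0  1  1  2  2  2  2  2
 F  0  1  1  2  2  2  2  2
 F  0  1  1  2  2  2  2  2
 D  0  1  1  2  2  2  2  3
dp[6][7] = 3. One LCS (by backtracking along matches): DUD.

3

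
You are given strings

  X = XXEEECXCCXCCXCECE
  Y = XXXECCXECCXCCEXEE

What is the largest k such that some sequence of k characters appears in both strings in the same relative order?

13

Pick X [1,2], X [2,3], E [3,4], C [6,6], X [7,7], C [8,9], C [9,10], X [10,11], C [11,12], C [12,13], X [13,15], E [15,16], E [17,17]; all 13 characters appear in both, in order. Since dp[17][17] = 13, nothing longer is possible.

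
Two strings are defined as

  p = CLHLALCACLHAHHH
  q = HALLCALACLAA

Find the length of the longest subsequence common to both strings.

8

Pick L (p #2, q #3), L (p #4, q #4), A (p #5, q #6), L (p #6, q #7), A (p #8, q #8), C (p #9, q #9), L (p #10, q #10), A (p #12, q #12); all 8 characters appear in both, in order, and the DP table's final entry dp[15][12] is also 8, so no common subsequence is longer.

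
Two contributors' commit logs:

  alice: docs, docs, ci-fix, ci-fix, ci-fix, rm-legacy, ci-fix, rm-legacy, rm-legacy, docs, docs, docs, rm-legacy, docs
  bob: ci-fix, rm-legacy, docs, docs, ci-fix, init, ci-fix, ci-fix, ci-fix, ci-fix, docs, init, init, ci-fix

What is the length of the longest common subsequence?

7

Match docs at alice[1]=bob[3]; then docs at alice[2]=bob[4]; then ci-fix at alice[3]=bob[7]; then ci-fix at alice[4]=bob[8]; then ci-fix at alice[5]=bob[9]; then ci-fix at alice[7]=bob[10]; then docs at alice[10]=bob[11] — 7 commits in the same relative order in both. dp[14][14] = 7 confirms this is the maximum.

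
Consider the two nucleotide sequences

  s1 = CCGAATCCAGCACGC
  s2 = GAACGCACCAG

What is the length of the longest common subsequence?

One common subsequence of length 9: G [3,1], A [4,2], A [5,3], C [7,4], C [8,6], A [9,7], C [11,9], A [12,10], G [14,11]. dp[15][11] = 9 confirms this is the maximum.

9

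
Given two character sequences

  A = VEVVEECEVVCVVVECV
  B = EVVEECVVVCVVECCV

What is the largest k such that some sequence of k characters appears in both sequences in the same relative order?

Match E [2,1], V [3,2], V [4,3], E [5,4], E [6,5], C [7,6], V [9,8], V [10,9], C [11,10], V [13,11], V [14,12], E [15,13], C [16,15], V [17,16] — 14 characters in the same relative order in both, and the DP table's final entry dp[17][16] is also 14, so no common subsequence is longer.

14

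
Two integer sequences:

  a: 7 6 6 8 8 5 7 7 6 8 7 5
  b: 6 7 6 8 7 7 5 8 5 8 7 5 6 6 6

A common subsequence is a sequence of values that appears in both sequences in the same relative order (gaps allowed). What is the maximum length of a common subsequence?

Taking 7 [1,2], then 6 [3,3], then 8 [4,4], then 8 [5,8], then 5 [6,9], then 8 [10,10], then 7 [11,11], then 5 [12,12] gives a common subsequence of length 8, and the DP table's final entry dp[12][15] is also 8, so no common subsequence is longer.

8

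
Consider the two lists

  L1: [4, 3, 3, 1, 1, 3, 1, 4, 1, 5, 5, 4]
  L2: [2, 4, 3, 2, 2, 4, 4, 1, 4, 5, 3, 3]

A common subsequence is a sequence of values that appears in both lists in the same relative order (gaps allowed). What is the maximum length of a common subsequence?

5

Pick 4 at L1[1]=L2[2] → 3 at L1[2]=L2[3] → 1 at L1[7]=L2[8] → 4 at L1[8]=L2[9] → 5 at L1[10]=L2[10]; all 5 values appear in both, in order, and the DP table's final entry dp[12][12] is also 5, so no common subsequence is longer.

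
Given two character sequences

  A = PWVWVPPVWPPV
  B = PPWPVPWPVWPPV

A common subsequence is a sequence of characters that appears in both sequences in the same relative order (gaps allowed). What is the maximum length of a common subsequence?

Taking P [1,2], W [2,3], V [3,5], W [4,7], P [7,8], V [8,9], W [9,10], P [10,11], P [11,12], V [12,13] gives a common subsequence of length 10. The LCS DP gives dp[12][13] = 10, so this is optimal.

10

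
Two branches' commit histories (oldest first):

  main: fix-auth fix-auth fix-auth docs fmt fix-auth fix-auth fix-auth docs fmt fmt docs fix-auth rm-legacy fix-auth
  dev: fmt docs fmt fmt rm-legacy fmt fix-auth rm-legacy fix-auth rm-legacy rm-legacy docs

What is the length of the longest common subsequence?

Match docs [4,2] → fmt [5,3] → fmt [10,4] → fmt [11,6] → fix-auth [13,7] → rm-legacy [14,8] → fix-auth [15,9] — 7 commits in the same relative order in both. Since dp[15][12] = 7, nothing longer is possible.

7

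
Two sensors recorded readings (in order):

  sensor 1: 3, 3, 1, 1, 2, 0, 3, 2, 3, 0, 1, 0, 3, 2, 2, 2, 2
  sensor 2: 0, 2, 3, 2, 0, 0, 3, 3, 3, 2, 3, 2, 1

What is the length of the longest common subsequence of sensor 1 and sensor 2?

Match 3 (sensor 1 #2, sensor 2 #3), then 2 (sensor 1 #5, sensor 2 #4), then 0 (sensor 1 #6, sensor 2 #6), then 3 (sensor 1 #7, sensor 2 #7), then 3 (sensor 1 #9, sensor 2 #8), then 3 (sensor 1 #13, sensor 2 #9), then 2 (sensor 1 #14, sensor 2 #10), then 2 (sensor 1 #15, sensor 2 #12) — 8 values in the same relative order in both. dp[17][13] = 8 confirms this is the maximum.

8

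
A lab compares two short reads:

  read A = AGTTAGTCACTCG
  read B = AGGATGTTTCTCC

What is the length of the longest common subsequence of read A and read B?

One common subsequence of length 8: A at read A[1]=read B[4], G at read A[2]=read B[6], T at read A[3]=read B[7], T at read A[4]=read B[8], T at read A[7]=read B[9], C at read A[8]=read B[10], C at read A[10]=read B[12], C at read A[12]=read B[13]. The LCS DP gives dp[13][13] = 8, so this is optimal.

8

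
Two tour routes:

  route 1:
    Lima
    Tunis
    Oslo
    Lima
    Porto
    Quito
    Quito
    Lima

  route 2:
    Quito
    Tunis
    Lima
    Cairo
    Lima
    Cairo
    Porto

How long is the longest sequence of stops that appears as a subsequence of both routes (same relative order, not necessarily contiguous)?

3

One common subsequence of length 3: Lima [1,3], then Lima [4,5], then Porto [5,7]. Since dp[8][7] = 3, nothing longer is possible.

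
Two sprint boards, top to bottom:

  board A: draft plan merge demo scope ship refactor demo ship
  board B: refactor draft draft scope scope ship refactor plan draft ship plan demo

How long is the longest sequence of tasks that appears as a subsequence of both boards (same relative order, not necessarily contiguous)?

Match draft [1,3]; then scope [5,5]; then ship [6,6]; then refactor [7,7]; then demo [8,12] — 5 tasks in the same relative order in both. Since dp[9][12] = 5, nothing longer is possible.

5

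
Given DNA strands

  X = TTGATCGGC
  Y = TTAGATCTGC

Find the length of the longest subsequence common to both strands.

8

Let dp[i][j] be the LCS length of the first i bases of X and the first j bases of Y. dp[i][j] = dp[i-1][j-1]+1 when the i-th and j-th bases match, else max(dp[i-1][j], dp[i][j-1]).
    ·  T  T  A  G  A  T  C  T  G  C
 ·  0  0  0  0  0  0  0  0  0  0  0
 T  0  1  1  1  1  1  1  1  1  1  1
 T  0  1  2  2  2  2  2  2  2  2  2
 G  0  1  2  2  3  3  3  3  3  3  3
 A  0  1  2  3  3  4  4  4  4  4  4
 T  0  1  2  3  3  4  5  5  5  5  5
 C  0  1  2  3  3  4  5  6  6  6  6
 G  0  1  2  3  4  4  5  6  6  7  7
 G  0  1  2  3  4  4  5  6  6  7  7
 C  0  1  2  3  4  4  5  6  6  7  8
dp[9][10] = 8. One LCS (by backtracking along matches): TTGATCGC.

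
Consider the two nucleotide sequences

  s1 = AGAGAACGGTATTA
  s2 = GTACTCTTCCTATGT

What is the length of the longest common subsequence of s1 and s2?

7

Match G [2,1], then A [3,3], then C [7,10], then T [10,11], then A [11,12], then T [12,13], then T [13,15] — 7 bases in the same relative order in both. Since dp[14][15] = 7, nothing longer is possible.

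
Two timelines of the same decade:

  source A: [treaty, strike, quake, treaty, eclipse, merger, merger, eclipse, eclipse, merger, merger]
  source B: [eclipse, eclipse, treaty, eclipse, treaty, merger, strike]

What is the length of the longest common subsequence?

Pick eclipse at source A[5]=source B[1] → eclipse at source A[8]=source B[2] → eclipse at source A[9]=source B[4] → merger at source A[10]=source B[6]; all 4 events appear in both, in order. Since dp[11][7] = 4, nothing longer is possible.

4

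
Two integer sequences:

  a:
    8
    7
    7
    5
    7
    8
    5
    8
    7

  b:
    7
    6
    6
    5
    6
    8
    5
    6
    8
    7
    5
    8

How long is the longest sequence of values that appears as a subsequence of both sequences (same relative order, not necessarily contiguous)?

6

Pick 7 [2,1]; then 5 [4,4]; then 8 [6,6]; then 5 [7,7]; then 8 [8,9]; then 7 [9,10]; all 6 values appear in both, in order. dp[9][12] = 6 confirms this is the maximum.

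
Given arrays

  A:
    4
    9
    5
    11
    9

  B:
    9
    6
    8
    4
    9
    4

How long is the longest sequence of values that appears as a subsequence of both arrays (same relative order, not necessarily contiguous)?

Match 4 at A[1]=B[4] → 9 at A[2]=B[5] — 2 values in the same relative order in both. dp[5][6] = 2 confirms this is the maximum.

2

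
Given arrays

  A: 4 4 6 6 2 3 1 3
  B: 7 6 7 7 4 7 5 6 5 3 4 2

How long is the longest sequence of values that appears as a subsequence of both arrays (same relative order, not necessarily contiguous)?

3

Pick 4 at A[1]=B[5] → 4 at A[2]=B[11] → 2 at A[5]=B[12]; all 3 values appear in both, in order. The LCS DP gives dp[8][12] = 3, so this is optimal.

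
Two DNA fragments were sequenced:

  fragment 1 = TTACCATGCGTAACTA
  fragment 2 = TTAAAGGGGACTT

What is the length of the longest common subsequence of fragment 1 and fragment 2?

9

One common subsequence of length 9: T (fragment 1 #1, fragment 2 #1), T (fragment 1 #2, fragment 2 #2), A (fragment 1 #3, fragment 2 #4), A (fragment 1 #6, fragment 2 #5), G (fragment 1 #8, fragment 2 #8), G (fragment 1 #10, fragment 2 #9), A (fragment 1 #13, fragment 2 #10), C (fragment 1 #14, fragment 2 #11), T (fragment 1 #15, fragment 2 #13). dp[16][13] = 9 confirms this is the maximum.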